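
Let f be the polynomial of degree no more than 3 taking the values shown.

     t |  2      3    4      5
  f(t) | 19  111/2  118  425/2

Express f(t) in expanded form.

Write f(t) = at^3 + bt^2 + ct + d. Substituting each data point gives a linear system:
  8a + 4b + 2c + d = 19
  27a + 9b + 3c + d = 111/2
  64a + 16b + 4c + d = 118
  125a + 25b + 5c + d = 425/2
Solving the system yields a = 1, b = 4, c = -5/2, d = 0.
So f(t) = t³ + 4t² - (5/2)t.
Check: f(5) = 425/2. ✓

f(t) = t^3 + 4t^2 - (5/2)t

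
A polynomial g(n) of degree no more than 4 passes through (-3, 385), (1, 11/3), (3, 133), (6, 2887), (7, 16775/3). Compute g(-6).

Using the Lagrange interpolation formula with nodes -3, 1, 3, 6, 7:
  L_0(n) = (n - 1)(n - 3)(n - 6)(n - 7) / 2160
  L_1(n) = (n + 3)(n - 3)(n - 6)(n - 7) / -240
  L_2(n) = (n + 3)(n - 1)(n - 6)(n - 7) / 144
  L_3(n) = (n + 3)(n - 1)(n - 3)(n - 7) / -135
  L_4(n) = (n + 3)(n - 1)(n - 3)(n - 6) / 240
Then g(n) = 385·L_0(n) + 11/3·L_1(n) + 133·L_2(n) + 2887·L_3(n) + 16775/3·L_4(n).
Expanding and collecting terms gives g(n) = 3n^4 - 5n^3 + (5/3)n^2 + 3n + 1.
Evaluating at n = -6: g(-6) = 5011.

5011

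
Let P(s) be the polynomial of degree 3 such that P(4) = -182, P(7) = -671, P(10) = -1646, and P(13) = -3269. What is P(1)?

Forward differences of the values at s = 4, 7, 10, 13:
  P  : -182  -671  -1646  -3269
  Δ  : -489  -975  -1623
  Δ^2: -486  -648
  Δ^3: -162
The third differences are constant, confirming degree 3.
Interpolating (Newton forward form) and evaluating at s = 1 gives P(1) = -17.

-17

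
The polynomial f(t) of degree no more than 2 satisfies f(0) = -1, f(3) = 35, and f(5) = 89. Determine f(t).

f(t) = 3t^2 + 3t - 1

Write f(t) = at^2 + bt + c. Substituting each data point gives a linear system:
  c = -1
  9a + 3b + c = 35
  25a + 5b + c = 89
Solving the system yields a = 3, b = 3, c = -1.
So f(t) = 3t² + 3t - 1.
Check: f(5) = 89. ✓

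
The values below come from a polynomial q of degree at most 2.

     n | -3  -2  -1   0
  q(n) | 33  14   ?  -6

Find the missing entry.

1

The 3 known points determine the degree-2 polynomial uniquely.
Write q(n) = an^2 + bn + c. Substituting each data point gives a linear system:
  9a - 3b + c = 33
  4a - 2b + c = 14
  c = -6
Solving the system yields a = 3, b = -4, c = -6.
So q(n) = 3n^2 - 4n - 6.
Then q(-1) = 1.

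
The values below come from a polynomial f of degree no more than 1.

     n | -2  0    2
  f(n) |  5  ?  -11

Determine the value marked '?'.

-3

The 2 known points determine the degree-1 polynomial uniquely.
Write f(n) = an + b. Substituting each data point gives a linear system:
  -2a + b = 5
  2a + b = -11
Solving the system yields a = -4, b = -3.
So f(n) = -4n - 3.
Then f(0) = -3.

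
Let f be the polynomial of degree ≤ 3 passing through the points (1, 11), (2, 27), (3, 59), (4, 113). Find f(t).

f(t) = t^3 + 2t^2 + 3t + 5

Write f(t) = at^3 + bt^2 + ct + d. Substituting each data point gives a linear system:
  a + b + c + d = 11
  8a + 4b + 2c + d = 27
  27a + 9b + 3c + d = 59
  64a + 16b + 4c + d = 113
Solving the system yields a = 1, b = 2, c = 3, d = 5.
So f(t) = t^3 + 2t^2 + 3t + 5.
Check: f(4) = 113. ✓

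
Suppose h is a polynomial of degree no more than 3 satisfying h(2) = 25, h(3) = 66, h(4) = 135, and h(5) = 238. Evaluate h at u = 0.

Write h(u) = au^3 + bu^2 + cu + d. Substituting each data point gives a linear system:
  8a + 4b + 2c + d = 25
  27a + 9b + 3c + d = 66
  64a + 16b + 4c + d = 135
  125a + 25b + 5c + d = 238
Solving the system yields a = 1, b = 5, c = -3, d = 3.
So h(u) = u³ + 5u² - 3u + 3.
Then h(0) = 3.

3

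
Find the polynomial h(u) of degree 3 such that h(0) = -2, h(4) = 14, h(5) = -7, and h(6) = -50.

Write h(u) = au^3 + bu^2 + cu + d. Substituting each data point gives a linear system:
  d = -2
  64a + 16b + 4c + d = 14
  125a + 25b + 5c + d = -7
  216a + 36b + 6c + d = -50
Solving the system yields a = -1, b = 4, c = 4, d = -2.
So h(u) = -u³ + 4u² + 4u - 2.
Check: h(6) = -50. ✓

h(u) = -u^3 + 4u^2 + 4u - 2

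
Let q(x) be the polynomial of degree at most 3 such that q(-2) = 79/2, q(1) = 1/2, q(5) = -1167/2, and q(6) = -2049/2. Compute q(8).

Using the Lagrange interpolation formula with nodes -2, 1, 5, 6:
  L_0(x) = (x - 1)(x - 5)(x - 6) / -168
  L_1(x) = (x + 2)(x - 5)(x - 6) / 60
  L_2(x) = (x + 2)(x - 1)(x - 6) / -28
  L_3(x) = (x + 2)(x - 1)(x - 5) / 40
Then q(x) = 79/2·L_0(x) + 1/2·L_1(x) - 1167/2·L_2(x) - 2049/2·L_3(x).
Expanding and collecting terms gives q(x) = -5x³ + x² + 3x + 3/2.
Evaluating at x = 8: q(8) = -4941/2.

-4941/2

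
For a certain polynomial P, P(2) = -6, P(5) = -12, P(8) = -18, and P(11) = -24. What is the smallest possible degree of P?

1

Forward differences of the values at u = 2, 5, 8, 11:
  P  : -6  -12  -18  -24
  Δ  : -6  -6  -6
  Δ^2: 0  0
  Δ^3: 0
The first differences are constant (-6) and nonzero, while all higher differences vanish, so the minimal degree is 1.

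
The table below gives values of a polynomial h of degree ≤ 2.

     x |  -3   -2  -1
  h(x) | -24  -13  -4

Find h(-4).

Using the Lagrange interpolation formula with nodes -3, -2, -1:
  L_0(x) = (x + 2)(x + 1) / 2
  L_1(x) = (x + 3)(x + 1) / -1
  L_2(x) = (x + 3)(x + 2) / 2
Then h(x) = -24·L_0(x) - 13·L_1(x) - 4·L_2(x).
Expanding and collecting terms gives h(x) = -x^2 + 6x + 3.
Evaluating at x = -4: h(-4) = -37.

-37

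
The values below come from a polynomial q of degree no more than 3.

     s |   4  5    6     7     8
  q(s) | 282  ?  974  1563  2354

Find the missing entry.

557

On equispaced nodes a degree-3 polynomial has vanishing fourth forward difference, so
  q(4) - 4·q(5) + 6·q(6) - 4·q(7) + q(8) = 0.
Substituting the known values and solving for q(5):
  -4·q(5) = -2228
  q(5) = 557.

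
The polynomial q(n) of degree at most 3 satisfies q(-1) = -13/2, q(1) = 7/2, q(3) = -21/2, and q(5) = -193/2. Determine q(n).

q(n) = -n^3 + 6n - 3/2

Using the Lagrange interpolation formula with nodes -1, 1, 3, 5:
  L_0(n) = (n - 1)(n - 3)(n - 5) / -48
  L_1(n) = (n + 1)(n - 3)(n - 5) / 16
  L_2(n) = (n + 1)(n - 1)(n - 5) / -16
  L_3(n) = (n + 1)(n - 1)(n - 3) / 48
Then q(n) = -13/2·L_0(n) + 7/2·L_1(n) - 21/2·L_2(n) - 193/2·L_3(n).
Expanding and collecting terms gives q(n) = -n^3 + 6n - 3/2.
Check: q(3) = -21/2. ✓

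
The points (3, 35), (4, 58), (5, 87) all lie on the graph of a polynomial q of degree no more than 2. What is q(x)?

Write q(x) = ax^2 + bx + c. Substituting each data point gives a linear system:
  9a + 3b + c = 35
  16a + 4b + c = 58
  25a + 5b + c = 87
Solving the system yields a = 3, b = 2, c = 2.
So q(x) = 3x^2 + 2x + 2.
Check: q(4) = 58. ✓

q(x) = 3x^2 + 2x + 2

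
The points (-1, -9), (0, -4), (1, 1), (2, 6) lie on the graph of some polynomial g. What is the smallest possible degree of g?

Forward differences of the values at t = -1, 0, 1, 2:
  g  : -9  -4  1  6
  Δ  : 5  5  5
  Δ^2: 0  0
  Δ^3: 0
The first differences are constant (5) and nonzero, while all higher differences vanish, so the minimal degree is 1.

1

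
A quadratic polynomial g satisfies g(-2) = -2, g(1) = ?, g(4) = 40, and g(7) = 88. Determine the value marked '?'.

On equispaced nodes a degree-2 polynomial has vanishing third forward difference, so
  - g(-2) + 3·g(1) - 3·g(4) + g(7) = 0.
Substituting the known values and solving for g(1):
  3·g(1) = 30
  g(1) = 10.

10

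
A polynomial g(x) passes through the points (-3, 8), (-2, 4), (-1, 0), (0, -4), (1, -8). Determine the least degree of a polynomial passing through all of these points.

1

Forward differences of the values at x = -3, -2, -1, 0, 1:
  g  : 8  4  0  -4  -8
  Δ  : -4  -4  -4  -4
  Δ^2: 0  0  0
  Δ^3: 0  0
  Δ^4: 0
The first differences are constant (-4) and nonzero, while all higher differences vanish, so the minimal degree is 1.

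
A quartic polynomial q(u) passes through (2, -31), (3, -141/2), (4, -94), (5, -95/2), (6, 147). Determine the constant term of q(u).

0

Write q(u) = au^4 + bu^3 + cu^2 + du + e. Substituting each data point gives a linear system:
  16a + 8b + 4c + 2d + e = -31
  81a + 27b + 9c + 3d + e = -141/2
  256a + 64b + 16c + 4d + e = -94
  625a + 125b + 25c + 5d + e = -95/2
  1296a + 216b + 36c + 6d + e = 147
Solving the system yields a = 1, b = -5, c = -2, d = 1/2, e = 0.
So q(u) = u^4 - 5u^3 - 2u^2 + (1/2)u.
The constant term is 0.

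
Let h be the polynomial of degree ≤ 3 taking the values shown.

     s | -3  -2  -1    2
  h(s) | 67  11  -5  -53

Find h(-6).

Using the Lagrange interpolation formula with nodes -3, -2, -1, 2:
  L_0(s) = (s + 2)(s + 1)(s - 2) / -10
  L_1(s) = (s + 3)(s + 1)(s - 2) / 4
  L_2(s) = (s + 3)(s + 2)(s - 2) / -6
  L_3(s) = (s + 3)(s + 2)(s + 1) / 60
Then h(s) = 67·L_0(s) + 11·L_1(s) - 5·L_2(s) - 53·L_3(s).
Expanding and collecting terms gives h(s) = -4s³ - 4s² - 5.
Evaluating at s = -6: h(-6) = 715.

715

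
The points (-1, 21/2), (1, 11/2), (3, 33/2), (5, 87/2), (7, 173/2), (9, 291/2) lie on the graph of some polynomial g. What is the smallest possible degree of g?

Forward differences of the values at x = -1, 1, 3, 5, 7, 9:
  g  : 21/2  11/2  33/2  87/2  173/2  291/2
  Δ  : -5  11  27  43  59
  Δ^2: 16  16  16  16
  Δ^3: 0  0  0
  Δ^4: 0  0
  Δ^5: 0
The second differences are constant (16) and nonzero, while all higher differences vanish, so the minimal degree is 2.

2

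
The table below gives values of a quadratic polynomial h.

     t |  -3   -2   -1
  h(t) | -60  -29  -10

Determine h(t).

h(t) = -6t^2 + t - 3

Using the Lagrange interpolation formula with nodes -3, -2, -1:
  L_0(t) = (t + 2)(t + 1) / 2
  L_1(t) = (t + 3)(t + 1) / -1
  L_2(t) = (t + 3)(t + 2) / 2
Then h(t) = -60·L_0(t) - 29·L_1(t) - 10·L_2(t).
Expanding and collecting terms gives h(t) = -6t² + t - 3.
Check: h(-1) = -10. ✓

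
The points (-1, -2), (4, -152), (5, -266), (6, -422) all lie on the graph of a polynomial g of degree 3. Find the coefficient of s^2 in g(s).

-6

Write g(s) = as^3 + bs^2 + cs + d. Substituting each data point gives a linear system:
  -a + b - c + d = -2
  64a + 16b + 4c + d = -152
  125a + 25b + 5c + d = -266
  216a + 36b + 6c + d = -422
Solving the system yields a = -1, b = -6, c = 1, d = 4.
So g(s) = -s^3 - 6s^2 + s + 4.
The coefficient of s^2 is -6.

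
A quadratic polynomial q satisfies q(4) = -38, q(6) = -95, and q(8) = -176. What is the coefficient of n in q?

3/2

Write q(n) = an^2 + bn + c. Substituting each data point gives a linear system:
  16a + 4b + c = -38
  36a + 6b + c = -95
  64a + 8b + c = -176
Solving the system yields a = -3, b = 3/2, c = 4.
So q(n) = -3n² + (3/2)n + 4.
The coefficient of n is 3/2.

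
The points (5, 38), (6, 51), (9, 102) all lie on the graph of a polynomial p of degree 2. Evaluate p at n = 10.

123

Write p(n) = an^2 + bn + c. Substituting each data point gives a linear system:
  25a + 5b + c = 38
  36a + 6b + c = 51
  81a + 9b + c = 102
Solving the system yields a = 1, b = 2, c = 3.
So p(n) = n² + 2n + 3.
Then p(10) = 123.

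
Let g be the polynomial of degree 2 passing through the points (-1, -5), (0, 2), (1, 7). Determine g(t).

Write g(t) = at^2 + bt + c. Substituting each data point gives a linear system:
  a - b + c = -5
  c = 2
  a + b + c = 7
Solving the system yields a = -1, b = 6, c = 2.
So g(t) = -t^2 + 6t + 2.
Check: g(1) = 7. ✓

g(t) = -t^2 + 6t + 2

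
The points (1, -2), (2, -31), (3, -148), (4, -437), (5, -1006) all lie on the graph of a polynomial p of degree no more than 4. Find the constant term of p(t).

-1

Write p(t) = at^4 + bt^3 + ct^2 + dt + e. Substituting each data point gives a linear system:
  a + b + c + d + e = -2
  16a + 8b + 4c + 2d + e = -31
  81a + 27b + 9c + 3d + e = -148
  256a + 64b + 16c + 4d + e = -437
  625a + 125b + 25c + 5d + e = -1006
Solving the system yields a = -1, b = -4, c = 5, d = -1, e = -1.
So p(t) = -t⁴ - 4t³ + 5t² - t - 1.
The constant term is -1.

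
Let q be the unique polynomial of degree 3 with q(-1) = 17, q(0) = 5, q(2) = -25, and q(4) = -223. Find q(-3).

Using the Lagrange interpolation formula with nodes -1, 0, 2, 4:
  L_0(x) = x(x - 2)(x - 4) / -15
  L_1(x) = (x + 1)(x - 2)(x - 4) / 8
  L_2(x) = (x + 1)x(x - 4) / -12
  L_3(x) = (x + 1)x(x - 2) / 40
Then q(x) = 17·L_0(x) + 5·L_1(x) - 25·L_2(x) - 223·L_3(x).
Expanding and collecting terms gives q(x) = -4x^3 + 3x^2 - 5x + 5.
Evaluating at x = -3: q(-3) = 155.

155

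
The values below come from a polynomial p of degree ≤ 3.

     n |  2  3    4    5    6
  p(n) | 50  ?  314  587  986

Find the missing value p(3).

143

The 4 known points determine the degree-3 polynomial uniquely.
Write p(n) = an^3 + bn^2 + cn + d. Substituting each data point gives a linear system:
  8a + 4b + 2c + d = 50
  64a + 16b + 4c + d = 314
  125a + 25b + 5c + d = 587
  216a + 36b + 6c + d = 986
Solving the system yields a = 4, b = 3, c = 2, d = 2.
So p(n) = 4n³ + 3n² + 2n + 2.
Then p(3) = 143.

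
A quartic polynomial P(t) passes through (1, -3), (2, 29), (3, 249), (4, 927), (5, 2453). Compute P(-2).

Write P(t) = at^4 + bt^3 + ct^2 + dt + e. Substituting each data point gives a linear system:
  a + b + c + d + e = -3
  16a + 8b + 4c + 2d + e = 29
  81a + 27b + 9c + 3d + e = 249
  256a + 64b + 16c + 4d + e = 927
  625a + 125b + 25c + 5d + e = 2453
Solving the system yields a = 5, b = -5, c = -1, d = -5, e = 3.
So P(t) = 5t^4 - 5t^3 - t^2 - 5t + 3.
Then P(-2) = 129.

129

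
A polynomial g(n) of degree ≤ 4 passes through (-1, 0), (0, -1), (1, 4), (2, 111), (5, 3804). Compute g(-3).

236

Write g(n) = an^4 + bn^3 + cn^2 + dn + e. Substituting each data point gives a linear system:
  a - b + c - d + e = 0
  e = -1
  a + b + c + d + e = 4
  16a + 8b + 4c + 2d + e = 111
  625a + 125b + 25c + 5d + e = 3804
Solving the system yields a = 5, b = 6, c = -2, d = -4, e = -1.
So g(n) = 5n^4 + 6n^3 - 2n^2 - 4n - 1.
Then g(-3) = 236.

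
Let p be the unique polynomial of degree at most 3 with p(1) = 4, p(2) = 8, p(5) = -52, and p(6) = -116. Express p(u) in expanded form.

Write p(u) = au^3 + bu^2 + cu + d. Substituting each data point gives a linear system:
  a + b + c + d = 4
  8a + 4b + 2c + d = 8
  125a + 25b + 5c + d = -52
  216a + 36b + 6c + d = -116
Solving the system yields a = -1, b = 2, c = 5, d = -2.
So p(u) = -u³ + 2u² + 5u - 2.
Check: p(6) = -116. ✓

p(u) = -u^3 + 2u^2 + 5u - 2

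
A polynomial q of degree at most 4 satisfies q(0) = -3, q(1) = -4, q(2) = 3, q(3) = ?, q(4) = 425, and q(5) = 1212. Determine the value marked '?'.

The 5 known points determine the degree-4 polynomial uniquely.
Write q(t) = at^4 + bt^3 + ct^2 + dt + e. Substituting each data point gives a linear system:
  e = -3
  a + b + c + d + e = -4
  16a + 8b + 4c + 2d + e = 3
  256a + 64b + 16c + 4d + e = 425
  625a + 125b + 25c + 5d + e = 1212
Solving the system yields a = 3, b = -5, c = -2, d = 3, e = -3.
So q(t) = 3t^4 - 5t^3 - 2t^2 + 3t - 3.
Then q(3) = 96.

96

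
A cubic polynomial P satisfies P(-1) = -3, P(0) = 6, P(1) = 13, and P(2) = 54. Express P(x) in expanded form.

P(x) = 6x^3 - x^2 + 2x + 6

Write P(x) = ax^3 + bx^2 + cx + d. Substituting each data point gives a linear system:
  -a + b - c + d = -3
  d = 6
  a + b + c + d = 13
  8a + 4b + 2c + d = 54
Solving the system yields a = 6, b = -1, c = 2, d = 6.
So P(x) = 6x^3 - x^2 + 2x + 6.
Check: P(-1) = -3. ✓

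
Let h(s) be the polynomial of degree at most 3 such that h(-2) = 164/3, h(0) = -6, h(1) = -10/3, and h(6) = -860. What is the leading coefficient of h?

Write h(s) = as^3 + bs^2 + cs + d. Substituting each data point gives a linear system:
  -8a + 4b - 2c + d = 164/3
  d = -6
  a + b + c + d = -10/3
  216a + 36b + 6c + d = -860
Solving the system yields a = -5, b = 6, c = 5/3, d = -6.
So h(s) = -5s^3 + 6s^2 + (5/3)s - 6.
The leading coefficient is -5.

-5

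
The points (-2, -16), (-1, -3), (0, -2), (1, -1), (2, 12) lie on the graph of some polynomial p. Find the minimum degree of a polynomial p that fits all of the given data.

Forward differences of the values at u = -2, -1, 0, 1, 2:
  p  : -16  -3  -2  -1  12
  Δ  : 13  1  1  13
  Δ^2: -12  0  12
  Δ^3: 12  12
  Δ^4: 0
The third differences are constant (12) and nonzero, while all higher differences vanish, so the minimal degree is 3.

3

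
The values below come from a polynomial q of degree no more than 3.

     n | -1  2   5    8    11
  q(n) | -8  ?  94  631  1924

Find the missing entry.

-11

The 4 known points determine the degree-3 polynomial uniquely.
Write q(n) = an^3 + bn^2 + cn + d. Substituting each data point gives a linear system:
  -a + b - c + d = -8
  125a + 25b + 5c + d = 94
  512a + 64b + 8c + d = 631
  1331a + 121b + 11c + d = 1924
Solving the system yields a = 2, b = -6, c = -1, d = -1.
So q(n) = 2n^3 - 6n^2 - n - 1.
Then q(2) = -11.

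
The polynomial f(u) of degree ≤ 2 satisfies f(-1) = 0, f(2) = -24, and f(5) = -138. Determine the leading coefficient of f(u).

Write f(u) = au^2 + bu + c. Substituting each data point gives a linear system:
  a - b + c = 0
  4a + 2b + c = -24
  25a + 5b + c = -138
Solving the system yields a = -5, b = -3, c = 2.
So f(u) = -5u² - 3u + 2.
The leading coefficient is -5.

-5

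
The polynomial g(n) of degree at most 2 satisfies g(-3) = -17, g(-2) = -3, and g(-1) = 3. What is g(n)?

Write g(n) = an^2 + bn + c. Substituting each data point gives a linear system:
  9a - 3b + c = -17
  4a - 2b + c = -3
  a - b + c = 3
Solving the system yields a = -4, b = -6, c = 1.
So g(n) = -4n² - 6n + 1.
Check: g(-2) = -3. ✓

g(n) = -4n^2 - 6n + 1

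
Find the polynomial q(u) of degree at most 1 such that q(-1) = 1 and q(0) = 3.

q(u) = 2u + 3

Using the Lagrange interpolation formula with nodes -1, 0:
  L_0(u) = u / -1
  L_1(u) = (u + 1) / 1
Then q(u) = 1·L_0(u) + 3·L_1(u).
Expanding and collecting terms gives q(u) = 2u + 3.
Check: q(0) = 3. ✓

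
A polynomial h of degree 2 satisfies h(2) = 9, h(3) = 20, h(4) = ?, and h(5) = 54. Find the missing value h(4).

35

The 3 known points determine the degree-2 polynomial uniquely.
Write h(u) = au^2 + bu + c. Substituting each data point gives a linear system:
  4a + 2b + c = 9
  9a + 3b + c = 20
  25a + 5b + c = 54
Solving the system yields a = 2, b = 1, c = -1.
So h(u) = 2u² + u - 1.
Then h(4) = 35.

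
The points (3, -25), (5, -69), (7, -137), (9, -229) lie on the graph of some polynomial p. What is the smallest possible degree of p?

Forward differences of the values at n = 3, 5, 7, 9:
  p  : -25  -69  -137  -229
  Δ  : -44  -68  -92
  Δ^2: -24  -24
  Δ^3: 0
The second differences are constant (-24) and nonzero, while all higher differences vanish, so the minimal degree is 2.

2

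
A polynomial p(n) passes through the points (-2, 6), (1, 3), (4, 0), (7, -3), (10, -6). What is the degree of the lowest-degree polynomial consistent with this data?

Forward differences of the values at n = -2, 1, 4, 7, 10:
  p  : 6  3  0  -3  -6
  Δ  : -3  -3  -3  -3
  Δ^2: 0  0  0
  Δ^3: 0  0
  Δ^4: 0
The first differences are constant (-3) and nonzero, while all higher differences vanish, so the minimal degree is 1.

1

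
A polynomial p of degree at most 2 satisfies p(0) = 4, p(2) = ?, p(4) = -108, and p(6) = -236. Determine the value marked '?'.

-28

On equispaced nodes a degree-2 polynomial has vanishing third forward difference, so
  - p(0) + 3·p(2) - 3·p(4) + p(6) = 0.
Substituting the known values and solving for p(2):
  3·p(2) = -84
  p(2) = -28.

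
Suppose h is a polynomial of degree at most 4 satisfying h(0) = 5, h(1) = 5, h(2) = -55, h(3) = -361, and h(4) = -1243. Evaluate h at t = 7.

-12805

Write h(t) = at^4 + bt^3 + ct^2 + dt + e. Substituting each data point gives a linear system:
  e = 5
  a + b + c + d + e = 5
  16a + 8b + 4c + 2d + e = -55
  81a + 27b + 9c + 3d + e = -361
  256a + 64b + 16c + 4d + e = -1243
Solving the system yields a = -6, b = 5, c = -3, d = 4, e = 5.
So h(t) = -6t^4 + 5t^3 - 3t^2 + 4t + 5.
Then h(7) = -12805.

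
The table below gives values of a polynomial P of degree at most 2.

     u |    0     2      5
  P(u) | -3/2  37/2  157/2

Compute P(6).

Write P(u) = au^2 + bu + c. Substituting each data point gives a linear system:
  c = -3/2
  4a + 2b + c = 37/2
  25a + 5b + c = 157/2
Solving the system yields a = 2, b = 6, c = -3/2.
So P(u) = 2u² + 6u - 3/2.
Then P(6) = 213/2.

213/2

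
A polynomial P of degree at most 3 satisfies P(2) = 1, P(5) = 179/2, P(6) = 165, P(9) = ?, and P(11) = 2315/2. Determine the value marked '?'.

1227/2

The 4 known points determine the degree-3 polynomial uniquely.
Write P(s) = as^3 + bs^2 + cs + d. Substituting each data point gives a linear system:
  8a + 4b + 2c + d = 1
  125a + 25b + 5c + d = 179/2
  216a + 36b + 6c + d = 165
  1331a + 121b + 11c + d = 2315/2
Solving the system yields a = 1, b = -3/2, c = 1, d = -3.
So P(s) = s^3 - (3/2)s^2 + s - 3.
Then P(9) = 1227/2.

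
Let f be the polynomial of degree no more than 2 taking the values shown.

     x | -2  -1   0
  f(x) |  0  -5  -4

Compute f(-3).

Write f(x) = ax^2 + bx + c. Substituting each data point gives a linear system:
  4a - 2b + c = 0
  a - b + c = -5
  c = -4
Solving the system yields a = 3, b = 4, c = -4.
So f(x) = 3x^2 + 4x - 4.
Then f(-3) = 11.

11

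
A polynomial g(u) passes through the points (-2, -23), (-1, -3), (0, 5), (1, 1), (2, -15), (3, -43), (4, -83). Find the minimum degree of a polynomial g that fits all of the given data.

2

Forward differences of the values at u = -2, -1, 0, 1, 2, 3, 4:
  g  : -23  -3  5  1  -15  -43  -83
  Δ  : 20  8  -4  -16  -28  -40
  Δ^2: -12  -12  -12  -12  -12
  Δ^3: 0  0  0  0
  Δ^4: 0  0  0
  Δ^5: 0  0
  Δ^6: 0
The second differences are constant (-12) and nonzero, while all higher differences vanish, so the minimal degree is 2.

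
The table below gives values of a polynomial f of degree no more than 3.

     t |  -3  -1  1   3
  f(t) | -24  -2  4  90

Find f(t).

f(t) = 2t^3 + 4t^2 + t - 3

Using the Lagrange interpolation formula with nodes -3, -1, 1, 3:
  L_0(t) = (t + 1)(t - 1)(t - 3) / -48
  L_1(t) = (t + 3)(t - 1)(t - 3) / 16
  L_2(t) = (t + 3)(t + 1)(t - 3) / -16
  L_3(t) = (t + 3)(t + 1)(t - 1) / 48
Then f(t) = -24·L_0(t) - 2·L_1(t) + 4·L_2(t) + 90·L_3(t).
Expanding and collecting terms gives f(t) = 2t³ + 4t² + t - 3.
Check: f(3) = 90. ✓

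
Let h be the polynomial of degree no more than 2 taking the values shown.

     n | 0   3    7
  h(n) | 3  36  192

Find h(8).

251

Using the Lagrange interpolation formula with nodes 0, 3, 7:
  L_0(n) = (n - 3)(n - 7) / 21
  L_1(n) = n(n - 7) / -12
  L_2(n) = n(n - 3) / 28
Then h(n) = 3·L_0(n) + 36·L_1(n) + 192·L_2(n).
Expanding and collecting terms gives h(n) = 4n² - n + 3.
Evaluating at n = 8: h(8) = 251.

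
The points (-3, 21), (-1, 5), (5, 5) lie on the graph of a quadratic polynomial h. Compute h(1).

-3

Write h(t) = at^2 + bt + c. Substituting each data point gives a linear system:
  9a - 3b + c = 21
  a - b + c = 5
  25a + 5b + c = 5
Solving the system yields a = 1, b = -4, c = 0.
So h(t) = t² - 4t.
Then h(1) = -3.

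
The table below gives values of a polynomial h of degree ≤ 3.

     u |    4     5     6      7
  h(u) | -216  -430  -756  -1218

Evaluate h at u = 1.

-6

Using the Lagrange interpolation formula with nodes 4, 5, 6, 7:
  L_0(u) = (u - 5)(u - 6)(u - 7) / -6
  L_1(u) = (u - 4)(u - 6)(u - 7) / 2
  L_2(u) = (u - 4)(u - 5)(u - 7) / -2
  L_3(u) = (u - 4)(u - 5)(u - 6) / 6
Then h(u) = -216·L_0(u) - 430·L_1(u) - 756·L_2(u) - 1218·L_3(u).
Expanding and collecting terms gives h(u) = -4u^3 + 4u^2 - 6u.
Evaluating at u = 1: h(1) = -6.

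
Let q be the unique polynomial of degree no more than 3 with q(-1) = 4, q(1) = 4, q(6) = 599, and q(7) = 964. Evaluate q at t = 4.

Using the Lagrange interpolation formula with nodes -1, 1, 6, 7:
  L_0(t) = (t - 1)(t - 6)(t - 7) / -112
  L_1(t) = (t + 1)(t - 6)(t - 7) / 60
  L_2(t) = (t + 1)(t - 1)(t - 7) / -35
  L_3(t) = (t + 1)(t - 1)(t - 6) / 48
Then q(t) = 4·L_0(t) + 4·L_1(t) + 599·L_2(t) + 964·L_3(t).
Expanding and collecting terms gives q(t) = 3t^3 - t^2 - 3t + 5.
Evaluating at t = 4: q(4) = 169.

169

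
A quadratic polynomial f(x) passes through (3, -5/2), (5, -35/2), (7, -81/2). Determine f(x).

Using the Lagrange interpolation formula with nodes 3, 5, 7:
  L_0(x) = (x - 5)(x - 7) / 8
  L_1(x) = (x - 3)(x - 7) / -4
  L_2(x) = (x - 3)(x - 5) / 8
Then f(x) = -5/2·L_0(x) - 35/2·L_1(x) - 81/2·L_2(x).
Expanding and collecting terms gives f(x) = -x^2 + (1/2)x + 5.
Check: f(3) = -5/2. ✓

f(x) = -x^2 + (1/2)x + 5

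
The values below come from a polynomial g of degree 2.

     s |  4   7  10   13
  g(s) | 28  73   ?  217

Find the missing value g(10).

136

The 3 known points determine the degree-2 polynomial uniquely.
Write g(s) = as^2 + bs + c. Substituting each data point gives a linear system:
  16a + 4b + c = 28
  49a + 7b + c = 73
  169a + 13b + c = 217
Solving the system yields a = 1, b = 4, c = -4.
So g(s) = s^2 + 4s - 4.
Then g(10) = 136.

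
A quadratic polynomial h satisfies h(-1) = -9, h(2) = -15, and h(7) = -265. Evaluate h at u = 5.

-129

Using the Lagrange interpolation formula with nodes -1, 2, 7:
  L_0(u) = (u - 2)(u - 7) / 24
  L_1(u) = (u + 1)(u - 7) / -15
  L_2(u) = (u + 1)(u - 2) / 40
Then h(u) = -9·L_0(u) - 15·L_1(u) - 265·L_2(u).
Expanding and collecting terms gives h(u) = -6u^2 + 4u + 1.
Evaluating at u = 5: h(5) = -129.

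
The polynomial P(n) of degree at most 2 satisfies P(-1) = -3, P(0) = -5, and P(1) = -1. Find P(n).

P(n) = 3n^2 + n - 5

Write P(n) = an^2 + bn + c. Substituting each data point gives a linear system:
  a - b + c = -3
  c = -5
  a + b + c = -1
Solving the system yields a = 3, b = 1, c = -5.
So P(n) = 3n² + n - 5.
Check: P(1) = -1. ✓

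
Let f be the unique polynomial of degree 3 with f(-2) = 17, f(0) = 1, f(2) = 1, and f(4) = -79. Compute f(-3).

61

Using the Lagrange interpolation formula with nodes -2, 0, 2, 4:
  L_0(s) = s(s - 2)(s - 4) / -48
  L_1(s) = (s + 2)(s - 2)(s - 4) / 16
  L_2(s) = (s + 2)s(s - 4) / -16
  L_3(s) = (s + 2)s(s - 2) / 48
Then f(s) = 17·L_0(s) + 1·L_1(s) + 1·L_2(s) - 79·L_3(s).
Expanding and collecting terms gives f(s) = -2s^3 + 2s^2 + 4s + 1.
Evaluating at s = -3: f(-3) = 61.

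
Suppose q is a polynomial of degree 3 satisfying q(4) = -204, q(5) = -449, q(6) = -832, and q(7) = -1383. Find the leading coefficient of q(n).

Write q(n) = an^3 + bn^2 + cn + d. Substituting each data point gives a linear system:
  64a + 16b + 4c + d = -204
  125a + 25b + 5c + d = -449
  216a + 36b + 6c + d = -832
  343a + 49b + 7c + d = -1383
Solving the system yields a = -5, b = 6, c = 6, d = -4.
So q(n) = -5n^3 + 6n^2 + 6n - 4.
The leading coefficient is -5.

-5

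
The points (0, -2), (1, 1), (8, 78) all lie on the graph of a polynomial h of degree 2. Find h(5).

Using the Lagrange interpolation formula with nodes 0, 1, 8:
  L_0(x) = (x - 1)(x - 8) / 8
  L_1(x) = x(x - 8) / -7
  L_2(x) = x(x - 1) / 56
Then h(x) = -2·L_0(x) + 1·L_1(x) + 78·L_2(x).
Expanding and collecting terms gives h(x) = x^2 + 2x - 2.
Evaluating at x = 5: h(5) = 33.

33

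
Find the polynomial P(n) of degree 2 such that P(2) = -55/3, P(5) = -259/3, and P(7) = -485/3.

P(n) = -3n^2 - (5/3)n - 3

Write P(n) = an^2 + bn + c. Substituting each data point gives a linear system:
  4a + 2b + c = -55/3
  25a + 5b + c = -259/3
  49a + 7b + c = -485/3
Solving the system yields a = -3, b = -5/3, c = -3.
So P(n) = -3n^2 - (5/3)n - 3.
Check: P(5) = -259/3. ✓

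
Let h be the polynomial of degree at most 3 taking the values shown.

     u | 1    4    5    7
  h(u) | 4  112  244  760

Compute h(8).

Using the Lagrange interpolation formula with nodes 1, 4, 5, 7:
  L_0(u) = (u - 4)(u - 5)(u - 7) / -72
  L_1(u) = (u - 1)(u - 5)(u - 7) / 9
  L_2(u) = (u - 1)(u - 4)(u - 7) / -8
  L_3(u) = (u - 1)(u - 4)(u - 5) / 36
Then h(u) = 4·L_0(u) + 112·L_1(u) + 244·L_2(u) + 760·L_3(u).
Expanding and collecting terms gives h(u) = 3u^3 - 6u^2 + 3u + 4.
Evaluating at u = 8: h(8) = 1180.

1180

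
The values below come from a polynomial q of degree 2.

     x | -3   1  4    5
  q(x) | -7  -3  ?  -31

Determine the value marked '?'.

The 3 known points determine the degree-2 polynomial uniquely.
Write q(x) = ax^2 + bx + c. Substituting each data point gives a linear system:
  9a - 3b + c = -7
  a + b + c = -3
  25a + 5b + c = -31
Solving the system yields a = -1, b = -1, c = -1.
So q(x) = -x^2 - x - 1.
Then q(4) = -21.

-21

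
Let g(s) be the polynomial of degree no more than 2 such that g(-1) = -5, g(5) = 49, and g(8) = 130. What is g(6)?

72

Using the Lagrange interpolation formula with nodes -1, 5, 8:
  L_0(s) = (s - 5)(s - 8) / 54
  L_1(s) = (s + 1)(s - 8) / -18
  L_2(s) = (s + 1)(s - 5) / 27
Then g(s) = -5·L_0(s) + 49·L_1(s) + 130·L_2(s).
Expanding and collecting terms gives g(s) = 2s^2 + s - 6.
Evaluating at s = 6: g(6) = 72.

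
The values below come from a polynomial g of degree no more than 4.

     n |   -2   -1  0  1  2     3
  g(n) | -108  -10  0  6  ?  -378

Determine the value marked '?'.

-52

The 5 known points determine the degree-4 polynomial uniquely.
Write g(n) = an^4 + bn^3 + cn^2 + dn + e. Substituting each data point gives a linear system:
  16a - 8b + 4c - 2d + e = -108
  a - b + c - d + e = -10
  e = 0
  a + b + c + d + e = 6
  81a + 27b + 9c + 3d + e = -378
Solving the system yields a = -6, b = 2, c = 4, d = 6, e = 0.
So g(n) = -6n^4 + 2n^3 + 4n^2 + 6n.
Then g(2) = -52.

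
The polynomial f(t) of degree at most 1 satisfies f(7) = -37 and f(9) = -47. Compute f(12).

Using the Lagrange interpolation formula with nodes 7, 9:
  L_0(t) = (t - 9) / -2
  L_1(t) = (t - 7) / 2
Then f(t) = -37·L_0(t) - 47·L_1(t).
Expanding and collecting terms gives f(t) = -5t - 2.
Evaluating at t = 12: f(12) = -62.

-62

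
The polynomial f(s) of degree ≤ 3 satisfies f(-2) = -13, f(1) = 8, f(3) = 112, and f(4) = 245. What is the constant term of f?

1

Write f(s) = as^3 + bs^2 + cs + d. Substituting each data point gives a linear system:
  -8a + 4b - 2c + d = -13
  a + b + c + d = 8
  27a + 9b + 3c + d = 112
  64a + 16b + 4c + d = 245
Solving the system yields a = 3, b = 3, c = 1, d = 1.
So f(s) = 3s^3 + 3s^2 + s + 1.
The constant term is 1.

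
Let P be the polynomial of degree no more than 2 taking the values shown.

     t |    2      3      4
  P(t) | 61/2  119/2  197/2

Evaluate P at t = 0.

5/2

Forward differences of the values at t = 2, 3, 4:
  P  : 61/2  119/2  197/2
  Δ  : 29  39
  Δ^2: 10
The second differences are constant, confirming degree 2.
Interpolating (Newton forward form) and evaluating at t = 0 gives P(0) = 5/2.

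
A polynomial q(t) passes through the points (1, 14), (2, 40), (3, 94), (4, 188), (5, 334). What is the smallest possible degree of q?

3

Forward differences of the values at t = 1, 2, 3, 4, 5:
  q  : 14  40  94  188  334
  Δ  : 26  54  94  146
  Δ^2: 28  40  52
  Δ^3: 12  12
  Δ^4: 0
The third differences are constant (12) and nonzero, while all higher differences vanish, so the minimal degree is 3.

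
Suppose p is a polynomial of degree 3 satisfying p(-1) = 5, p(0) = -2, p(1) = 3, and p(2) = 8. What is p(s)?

p(s) = -2s^3 + 6s^2 + s - 2

Using the Lagrange interpolation formula with nodes -1, 0, 1, 2:
  L_0(s) = s(s - 1)(s - 2) / -6
  L_1(s) = (s + 1)(s - 1)(s - 2) / 2
  L_2(s) = (s + 1)s(s - 2) / -2
  L_3(s) = (s + 1)s(s - 1) / 6
Then p(s) = 5·L_0(s) - 2·L_1(s) + 3·L_2(s) + 8·L_3(s).
Expanding and collecting terms gives p(s) = -2s^3 + 6s^2 + s - 2.
Check: p(2) = 8. ✓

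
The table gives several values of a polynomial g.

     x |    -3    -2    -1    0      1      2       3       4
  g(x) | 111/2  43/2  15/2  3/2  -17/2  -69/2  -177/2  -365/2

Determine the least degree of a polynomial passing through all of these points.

3

Forward differences of the values at x = -3, -2, -1, 0, 1, 2, 3, 4:
  g  : 111/2  43/2  15/2  3/2  -17/2  -69/2  -177/2  -365/2
  Δ  : -34  -14  -6  -10  -26  -54  -94
  Δ^2: 20  8  -4  -16  -28  -40
  Δ^3: -12  -12  -12  -12  -12
  Δ^4: 0  0  0  0
  Δ^5: 0  0  0
  Δ^6: 0  0
  Δ^7: 0
The third differences are constant (-12) and nonzero, while all higher differences vanish, so the minimal degree is 3.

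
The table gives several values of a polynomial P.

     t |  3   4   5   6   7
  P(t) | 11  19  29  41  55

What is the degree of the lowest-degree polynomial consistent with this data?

Forward differences of the values at t = 3, 4, 5, 6, 7:
  P  : 11  19  29  41  55
  Δ  : 8  10  12  14
  Δ^2: 2  2  2
  Δ^3: 0  0
  Δ^4: 0
The second differences are constant (2) and nonzero, while all higher differences vanish, so the minimal degree is 2.

2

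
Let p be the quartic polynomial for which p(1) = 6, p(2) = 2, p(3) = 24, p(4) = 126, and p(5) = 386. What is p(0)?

6

Write p(s) = as^4 + bs^3 + cs^2 + ds + e. Substituting each data point gives a linear system:
  a + b + c + d + e = 6
  16a + 8b + 4c + 2d + e = 2
  81a + 27b + 9c + 3d + e = 24
  256a + 64b + 16c + 4d + e = 126
  625a + 125b + 25c + 5d + e = 386
Solving the system yields a = 1, b = -1, c = -6, d = 6, e = 6.
So p(s) = s⁴ - s³ - 6s² + 6s + 6.
Then p(0) = 6.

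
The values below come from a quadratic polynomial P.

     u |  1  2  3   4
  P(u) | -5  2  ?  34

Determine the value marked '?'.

On equispaced nodes a degree-2 polynomial has vanishing third forward difference, so
  - P(1) + 3·P(2) - 3·P(3) + P(4) = 0.
Substituting the known values and solving for P(3):
  -3·P(3) = -45
  P(3) = 15.

15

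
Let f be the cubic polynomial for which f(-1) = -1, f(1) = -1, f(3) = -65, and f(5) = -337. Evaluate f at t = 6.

-596

Write f(t) = at^3 + bt^2 + ct + d. Substituting each data point gives a linear system:
  -a + b - c + d = -1
  a + b + c + d = -1
  27a + 9b + 3c + d = -65
  125a + 25b + 5c + d = -337
Solving the system yields a = -3, b = 1, c = 3, d = -2.
So f(t) = -3t^3 + t^2 + 3t - 2.
Then f(6) = -596.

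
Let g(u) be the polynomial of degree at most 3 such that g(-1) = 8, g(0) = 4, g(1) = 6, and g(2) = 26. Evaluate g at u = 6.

526

Write g(u) = au^3 + bu^2 + cu + d. Substituting each data point gives a linear system:
  -a + b - c + d = 8
  d = 4
  a + b + c + d = 6
  8a + 4b + 2c + d = 26
Solving the system yields a = 2, b = 3, c = -3, d = 4.
So g(u) = 2u³ + 3u² - 3u + 4.
Then g(6) = 526.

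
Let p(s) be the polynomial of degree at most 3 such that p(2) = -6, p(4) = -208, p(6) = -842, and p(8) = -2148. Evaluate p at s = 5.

-456

Forward differences of the values at s = 2, 4, 6, 8:
  p  : -6  -208  -842  -2148
  Δ  : -202  -634  -1306
  Δ^2: -432  -672
  Δ^3: -240
The third differences are constant, confirming degree 3.
Interpolating (Newton forward form) and evaluating at s = 5 gives p(5) = -456.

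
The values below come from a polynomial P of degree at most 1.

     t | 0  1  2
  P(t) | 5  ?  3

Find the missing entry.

4

The 2 known points determine the degree-1 polynomial uniquely.
Write P(t) = at + b. Substituting each data point gives a linear system:
  b = 5
  2a + b = 3
Solving the system yields a = -1, b = 5.
So P(t) = -t + 5.
Then P(1) = 4.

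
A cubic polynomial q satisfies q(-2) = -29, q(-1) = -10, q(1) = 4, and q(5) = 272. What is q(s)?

Using the Lagrange interpolation formula with nodes -2, -1, 1, 5:
  L_0(s) = (s + 1)(s - 1)(s - 5) / -21
  L_1(s) = (s + 2)(s - 1)(s - 5) / 12
  L_2(s) = (s + 2)(s + 1)(s - 5) / -24
  L_3(s) = (s + 2)(s + 1)(s - 1) / 168
Then q(s) = -29·L_0(s) - 10·L_1(s) + 4·L_2(s) + 272·L_3(s).
Expanding and collecting terms gives q(s) = 2s^3 + 5s - 3.
Check: q(-1) = -10. ✓

q(s) = 2s^3 + 5s - 3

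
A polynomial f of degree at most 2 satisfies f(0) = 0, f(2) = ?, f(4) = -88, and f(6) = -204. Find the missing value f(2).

On equispaced nodes a degree-2 polynomial has vanishing third forward difference, so
  - f(0) + 3·f(2) - 3·f(4) + f(6) = 0.
Substituting the known values and solving for f(2):
  3·f(2) = -60
  f(2) = -20.

-20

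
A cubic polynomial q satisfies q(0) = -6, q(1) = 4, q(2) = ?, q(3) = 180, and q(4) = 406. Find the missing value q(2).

56

On equispaced nodes a degree-3 polynomial has vanishing fourth forward difference, so
  q(0) - 4·q(1) + 6·q(2) - 4·q(3) + q(4) = 0.
Substituting the known values and solving for q(2):
  6·q(2) = 336
  q(2) = 56.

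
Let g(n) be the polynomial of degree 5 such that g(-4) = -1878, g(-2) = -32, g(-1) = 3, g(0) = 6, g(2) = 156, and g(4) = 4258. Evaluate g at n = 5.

12351

Write g(n) = an^5 + bn^4 + cn^3 + dn^2 + en + k. Substituting each data point gives a linear system:
  -1024a + 256b - 64c + 16d - 4e + k = -1878
  -32a + 16b - 8c + 4d - 2e + k = -32
  -a + b - c + d - e + k = 3
  k = 6
  32a + 16b + 8c + 4d + 2e + k = 156
  1024a + 256b + 64c + 16d + 4e + k = 4258
Solving the system yields a = 3, b = 5, c = 0, d = -6, e = -1, k = 6.
So g(n) = 3n⁵ + 5n⁴ - 6n² - n + 6.
Then g(5) = 12351.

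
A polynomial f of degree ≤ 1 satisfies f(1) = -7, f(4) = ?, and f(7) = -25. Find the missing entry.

On equispaced nodes a degree-1 polynomial has vanishing second forward difference, so
  f(1) - 2·f(4) + f(7) = 0.
Substituting the known values and solving for f(4):
  -2·f(4) = 32
  f(4) = -16.

-16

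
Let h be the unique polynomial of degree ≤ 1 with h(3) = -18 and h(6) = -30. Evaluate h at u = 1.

Using the Lagrange interpolation formula with nodes 3, 6:
  L_0(u) = (u - 6) / -3
  L_1(u) = (u - 3) / 3
Then h(u) = -18·L_0(u) - 30·L_1(u).
Expanding and collecting terms gives h(u) = -4u - 6.
Evaluating at u = 1: h(1) = -10.

-10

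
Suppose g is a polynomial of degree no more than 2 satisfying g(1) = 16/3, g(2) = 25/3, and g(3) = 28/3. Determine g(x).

Write g(x) = ax^2 + bx + c. Substituting each data point gives a linear system:
  a + b + c = 16/3
  4a + 2b + c = 25/3
  9a + 3b + c = 28/3
Solving the system yields a = -1, b = 6, c = 1/3.
So g(x) = -x^2 + 6x + 1/3.
Check: g(2) = 25/3. ✓

g(x) = -x^2 + 6x + 1/3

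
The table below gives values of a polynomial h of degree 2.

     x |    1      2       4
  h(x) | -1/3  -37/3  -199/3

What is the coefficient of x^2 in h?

-5

Write h(x) = ax^2 + bx + c. Substituting each data point gives a linear system:
  a + b + c = -1/3
  4a + 2b + c = -37/3
  16a + 4b + c = -199/3
Solving the system yields a = -5, b = 3, c = 5/3.
So h(x) = -5x^2 + 3x + 5/3.
The leading coefficient is -5.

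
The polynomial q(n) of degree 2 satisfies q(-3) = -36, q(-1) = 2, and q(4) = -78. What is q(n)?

Write q(n) = an^2 + bn + c. Substituting each data point gives a linear system:
  9a - 3b + c = -36
  a - b + c = 2
  16a + 4b + c = -78
Solving the system yields a = -5, b = -1, c = 6.
So q(n) = -5n^2 - n + 6.
Check: q(-1) = 2. ✓

q(n) = -5n^2 - n + 6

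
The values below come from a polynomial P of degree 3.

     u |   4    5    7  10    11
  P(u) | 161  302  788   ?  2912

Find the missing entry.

2207

The 4 known points determine the degree-3 polynomial uniquely.
Write P(u) = au^3 + bu^2 + cu + d. Substituting each data point gives a linear system:
  64a + 16b + 4c + d = 161
  125a + 25b + 5c + d = 302
  343a + 49b + 7c + d = 788
  1331a + 121b + 11c + d = 2912
Solving the system yields a = 2, b = 2, c = 1, d = -3.
So P(u) = 2u^3 + 2u^2 + u - 3.
Then P(10) = 2207.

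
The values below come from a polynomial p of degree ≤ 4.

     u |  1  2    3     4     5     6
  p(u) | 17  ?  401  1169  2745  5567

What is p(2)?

99

The 5 known points determine the degree-4 polynomial uniquely.
Write p(u) = au^4 + bu^3 + cu^2 + du + e. Substituting each data point gives a linear system:
  a + b + c + d + e = 17
  81a + 27b + 9c + 3d + e = 401
  256a + 64b + 16c + 4d + e = 1169
  625a + 125b + 25c + 5d + e = 2745
  1296a + 216b + 36c + 6d + e = 5567
Solving the system yields a = 4, b = 1, c = 4, d = 3, e = 5.
So p(u) = 4u^4 + u^3 + 4u^2 + 3u + 5.
Then p(2) = 99.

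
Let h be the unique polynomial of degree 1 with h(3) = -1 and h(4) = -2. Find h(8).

Write h(t) = at + b. Substituting each data point gives a linear system:
  3a + b = -1
  4a + b = -2
Solving the system yields a = -1, b = 2.
So h(t) = -t + 2.
Then h(8) = -6.

-6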